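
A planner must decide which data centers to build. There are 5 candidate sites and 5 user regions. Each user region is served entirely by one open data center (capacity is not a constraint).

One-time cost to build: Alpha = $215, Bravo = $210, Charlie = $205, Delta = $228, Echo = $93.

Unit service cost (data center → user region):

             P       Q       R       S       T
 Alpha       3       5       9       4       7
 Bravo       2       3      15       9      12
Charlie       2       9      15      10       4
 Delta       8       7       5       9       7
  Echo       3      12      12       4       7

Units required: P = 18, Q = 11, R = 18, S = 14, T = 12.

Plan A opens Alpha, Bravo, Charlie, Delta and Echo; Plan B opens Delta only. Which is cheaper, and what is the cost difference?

Plan B is cheaper by 465.

Plan A: {Alpha, Bravo, Charlie, Delta, Echo}: P→Bravo 2·18=36, Q→Bravo 3·11=33, R→Delta 5·18=90, S→Alpha 4·14=56, T→Charlie 4·12=48. Service 263; fixed 951; total 1214.
Plan B: {Delta}: P→Delta 8·18=144, Q→Delta 7·11=77, R→Delta 5·18=90, S→Delta 9·14=126, T→Delta 7·12=84. Service 521; fixed 228; total 749.
Difference: |1214 − 749| = 465.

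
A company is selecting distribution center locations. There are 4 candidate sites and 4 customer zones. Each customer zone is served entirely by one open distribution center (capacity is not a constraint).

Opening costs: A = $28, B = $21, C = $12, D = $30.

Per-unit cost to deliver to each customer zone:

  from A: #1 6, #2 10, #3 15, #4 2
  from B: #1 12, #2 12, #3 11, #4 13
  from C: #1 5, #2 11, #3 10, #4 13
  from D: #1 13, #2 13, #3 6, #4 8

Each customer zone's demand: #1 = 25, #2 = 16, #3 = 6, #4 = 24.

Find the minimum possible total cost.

Minimum total cost: 433

For any fixed open set, each customer zone goes to its cheapest open site; total = fixed + service.
{A, C}: #1→C 5·25=125, #2→A 10·16=160, #3→C 10·6=60, #4→A 2·24=48. Service 393; fixed 40; total 433.
{A, C, D}: service 369 + fixed 70 = 439
{A, D}: service 394 + fixed 58 = 452
{A, B, C, D}: #1→C 5·25=125, #2→A 10·16=160, #3→D 6·6=36, #4→A 2·24=48. Service 369; fixed 91; total 460.
(All 15 nonempty subsets were checked; A and C is lowest.)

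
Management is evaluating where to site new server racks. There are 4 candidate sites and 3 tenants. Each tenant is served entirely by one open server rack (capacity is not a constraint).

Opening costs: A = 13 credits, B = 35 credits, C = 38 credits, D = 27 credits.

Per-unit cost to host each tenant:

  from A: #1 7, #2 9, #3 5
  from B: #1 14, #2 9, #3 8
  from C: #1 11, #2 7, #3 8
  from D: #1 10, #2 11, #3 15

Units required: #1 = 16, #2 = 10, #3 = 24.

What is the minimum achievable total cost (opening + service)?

Minimum total cost: 335

For any fixed open set, each tenant goes to its cheapest open site; total = fixed + service.
{A}: #1→A 7·16=112, #2→A 9·10=90, #3→A 5·24=120. Service 322; fixed 13; total 335.
{A, C}: service 302 + fixed 51 = 353
{A, D}: service 322 + fixed 40 = 362
{A, B, C, D}: service 302 + fixed 113 = 415
No other subset beats 335.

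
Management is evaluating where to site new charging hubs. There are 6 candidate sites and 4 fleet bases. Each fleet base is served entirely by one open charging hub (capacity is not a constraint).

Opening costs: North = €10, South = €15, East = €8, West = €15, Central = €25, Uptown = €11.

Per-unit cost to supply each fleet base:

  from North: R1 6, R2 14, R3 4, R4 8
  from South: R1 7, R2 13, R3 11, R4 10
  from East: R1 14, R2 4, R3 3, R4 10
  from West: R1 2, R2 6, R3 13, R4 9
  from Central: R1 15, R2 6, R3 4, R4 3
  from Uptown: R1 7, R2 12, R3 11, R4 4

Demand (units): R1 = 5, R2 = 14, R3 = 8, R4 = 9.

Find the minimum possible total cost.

Minimum total cost: 160

For any fixed open set, each fleet base goes to its cheapest open site; total = fixed + service.
{East, West, Uptown}: R1→West 2·5=10, R2→East 4·14=56, R3→East 3·8=24, R4→Uptown 4·9=36. Service 126; fixed 34; total 160.
{East, West, Central}: service 117 + fixed 48 = 165
{North, East, West, Uptown}: R1→West 2·5=10, R2→East 4·14=56, R3→East 3·8=24, R4→Uptown 4·9=36. Service 126; fixed 44; total 170.
{North, South, East, West, Central, Uptown}: service 117 + fixed 84 = 201
No other subset beats 160.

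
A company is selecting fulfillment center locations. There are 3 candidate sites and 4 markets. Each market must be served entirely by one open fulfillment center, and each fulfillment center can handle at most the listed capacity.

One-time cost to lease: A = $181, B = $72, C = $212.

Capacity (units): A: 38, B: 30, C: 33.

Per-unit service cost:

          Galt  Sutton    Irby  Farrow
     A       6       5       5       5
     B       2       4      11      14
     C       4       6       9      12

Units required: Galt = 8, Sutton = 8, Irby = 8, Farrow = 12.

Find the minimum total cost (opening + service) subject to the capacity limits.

Open {A}: Galt→A 6·8=48, Sutton→A 5·8=40, Irby→A 5·8=40, Farrow→A 5·12=60.
Loads: A carries 36/38. Service 188; fixed 181; total 369.
Next best feasible plan costs 401.

Minimum total cost: 369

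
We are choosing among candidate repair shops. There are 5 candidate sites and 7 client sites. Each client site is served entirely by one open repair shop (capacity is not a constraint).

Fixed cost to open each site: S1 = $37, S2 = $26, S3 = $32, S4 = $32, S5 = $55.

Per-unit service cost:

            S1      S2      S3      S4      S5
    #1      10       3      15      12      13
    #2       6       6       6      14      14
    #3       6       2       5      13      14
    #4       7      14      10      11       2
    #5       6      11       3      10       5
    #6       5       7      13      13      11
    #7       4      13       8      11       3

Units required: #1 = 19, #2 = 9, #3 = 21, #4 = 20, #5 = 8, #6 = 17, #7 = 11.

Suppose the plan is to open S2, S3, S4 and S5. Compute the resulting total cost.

Total cost: 514

Each client site is assigned to its cheapest site among the open ones.
{S2, S3, S4, S5}: #1→S2 3·19=57, #2→S2 6·9=54, #3→S2 2·21=42, #4→S5 2·20=40, #5→S3 3·8=24, #6→S2 7·17=119, #7→S5 3·11=33. Service 369; fixed 145; total 514.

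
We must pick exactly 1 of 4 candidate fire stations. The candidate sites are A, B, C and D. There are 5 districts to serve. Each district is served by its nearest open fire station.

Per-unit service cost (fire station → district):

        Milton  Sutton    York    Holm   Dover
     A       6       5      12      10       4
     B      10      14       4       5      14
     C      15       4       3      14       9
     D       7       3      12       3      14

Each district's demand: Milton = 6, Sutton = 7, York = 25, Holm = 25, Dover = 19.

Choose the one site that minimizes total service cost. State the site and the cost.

With exactly 1 open, each district uses its cheapest among the chosen.
{B}: Milton→B 10·6=60, Sutton→B 14·7=98, York→B 4·25=100, Holm→B 5·25=125, Dover→B 14·19=266. Service cost 649.
{A}: service cost 697
{D}: service cost 704
Among all 4 size-1 choices, {B} is lowest.

Choose B only; total service cost 649.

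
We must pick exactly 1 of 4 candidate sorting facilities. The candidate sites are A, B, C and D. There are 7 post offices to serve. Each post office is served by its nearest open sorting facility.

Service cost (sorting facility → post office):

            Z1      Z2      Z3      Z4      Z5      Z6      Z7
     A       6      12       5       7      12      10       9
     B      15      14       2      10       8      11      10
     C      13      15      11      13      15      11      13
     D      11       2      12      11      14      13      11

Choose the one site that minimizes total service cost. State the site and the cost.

With exactly 1 open, each post office uses its cheapest among the chosen.
{A}: Z1→A 6, Z2→A 12, Z3→A 5, Z4→A 7, Z5→A 12, Z6→A 10, Z7→A 9. Service cost 61.
{B}: service cost 70
{D}: service cost 74
Among all 4 size-1 choices, {A} is lowest.

Choose A only; total service cost 61.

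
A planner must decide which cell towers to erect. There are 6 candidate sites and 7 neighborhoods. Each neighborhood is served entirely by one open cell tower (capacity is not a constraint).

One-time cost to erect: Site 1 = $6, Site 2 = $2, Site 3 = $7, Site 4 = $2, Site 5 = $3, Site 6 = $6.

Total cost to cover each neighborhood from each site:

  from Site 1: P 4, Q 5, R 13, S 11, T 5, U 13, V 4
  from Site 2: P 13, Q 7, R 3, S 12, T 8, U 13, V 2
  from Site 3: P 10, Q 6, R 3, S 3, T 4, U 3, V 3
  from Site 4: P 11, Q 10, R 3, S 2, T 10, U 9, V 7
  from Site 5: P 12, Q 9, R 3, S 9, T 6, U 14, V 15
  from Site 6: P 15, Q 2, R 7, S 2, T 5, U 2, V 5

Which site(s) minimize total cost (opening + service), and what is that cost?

Open Site 1, Site 2 and Site 6; minimum total cost 34.

For any fixed open set, each neighborhood goes to its cheapest open site; total = fixed + service.
{Site 1, Site 2, Site 6}: P→Site 1 4, Q→Site 6 2, R→Site 2 3, S→Site 6 2, T→Site 1 5, U→Site 6 2, V→Site 2 2. Service 20; fixed 14; total 34.
{Site 1, Site 2, Site 4, Site 6}: service 20 + fixed 16 = 36
{Site 1, Site 4, Site 6}: service 22 + fixed 14 = 36
{Site 1, Site 2, Site 3, Site 4, Site 5, Site 6}: P→Site 1 4, Q→Site 6 2, R→Site 2 3, S→Site 4 2, T→Site 3 4, U→Site 6 2, V→Site 2 2. Service 19; fixed 26; total 45.
No other subset beats 34.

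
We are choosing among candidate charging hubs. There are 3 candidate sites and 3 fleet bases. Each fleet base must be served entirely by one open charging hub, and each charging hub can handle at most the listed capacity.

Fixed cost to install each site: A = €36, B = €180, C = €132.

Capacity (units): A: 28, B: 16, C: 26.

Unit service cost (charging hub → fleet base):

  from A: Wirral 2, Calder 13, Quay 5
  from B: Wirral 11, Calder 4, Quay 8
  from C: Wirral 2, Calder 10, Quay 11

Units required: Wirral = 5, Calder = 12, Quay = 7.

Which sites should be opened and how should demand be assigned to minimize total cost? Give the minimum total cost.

Open {A}: Wirral→A 2·5=10, Calder→A 13·12=156, Quay→A 5·7=35.
Loads: A carries 24/28. Service 201; fixed 36; total 237.
Next best feasible plan costs 309.

Minimum total cost: 237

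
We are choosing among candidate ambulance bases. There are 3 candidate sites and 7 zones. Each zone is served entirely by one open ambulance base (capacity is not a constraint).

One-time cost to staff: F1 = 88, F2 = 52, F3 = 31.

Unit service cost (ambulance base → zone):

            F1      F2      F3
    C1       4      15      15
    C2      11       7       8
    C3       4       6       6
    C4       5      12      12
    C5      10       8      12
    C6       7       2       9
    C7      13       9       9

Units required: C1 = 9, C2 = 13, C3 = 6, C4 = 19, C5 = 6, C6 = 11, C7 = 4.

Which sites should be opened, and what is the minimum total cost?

Open F1 and F2; minimum total cost 492.

For any fixed open set, each zone goes to its cheapest open site; total = fixed + service.
{F1, F2}: C1→F1 4·9=36, C2→F2 7·13=91, C3→F1 4·6=24, C4→F1 5·19=95, C5→F2 8·6=48, C6→F2 2·11=22, C7→F2 9·4=36. Service 352; fixed 140; total 492.
{F1, F2, F3}: service 352 + fixed 171 = 523
{F1, F3}: C1→F1 4·9=36, C2→F3 8·13=104, C3→F1 4·6=24, C4→F1 5·19=95, C5→F1 10·6=60, C6→F1 7·11=77, C7→F3 9·4=36. Service 432; fixed 119; total 551.
{F3}: service 710 + fixed 31 = 741
No other subset beats 492.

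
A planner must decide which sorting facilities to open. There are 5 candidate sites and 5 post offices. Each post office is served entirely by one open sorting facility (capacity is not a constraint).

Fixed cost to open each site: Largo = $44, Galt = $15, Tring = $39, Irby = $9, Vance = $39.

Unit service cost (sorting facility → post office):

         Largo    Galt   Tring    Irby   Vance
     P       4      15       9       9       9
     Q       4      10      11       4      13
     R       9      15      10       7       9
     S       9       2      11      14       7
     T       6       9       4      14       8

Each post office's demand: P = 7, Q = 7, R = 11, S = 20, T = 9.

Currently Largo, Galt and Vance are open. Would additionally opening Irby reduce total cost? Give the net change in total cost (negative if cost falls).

Yes — net change −13 (cost falls by 13).

Current service cost with {Largo, Galt, Vance}: 249.
Adding Irby: each post office re-picks its cheapest; new service cost 227, saving 22.
Extra fixed cost: 9. Net change = 9 − 22 = -13.
(Totals: 347 → 334.)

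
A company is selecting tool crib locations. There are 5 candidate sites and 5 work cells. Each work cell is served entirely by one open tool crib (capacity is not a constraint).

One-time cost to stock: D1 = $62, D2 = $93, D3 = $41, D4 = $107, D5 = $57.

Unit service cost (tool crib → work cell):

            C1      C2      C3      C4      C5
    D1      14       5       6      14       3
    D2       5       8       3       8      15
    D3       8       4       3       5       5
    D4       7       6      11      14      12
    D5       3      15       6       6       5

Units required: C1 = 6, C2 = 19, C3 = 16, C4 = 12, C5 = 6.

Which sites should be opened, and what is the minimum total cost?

Open D3 only; minimum total cost 303.

For any fixed open set, each work cell goes to its cheapest open site; total = fixed + service.
{D3}: C1→D3 8·6=48, C2→D3 4·19=76, C3→D3 3·16=48, C4→D3 5·12=60, C5→D3 5·6=30. Service 262; fixed 41; total 303.
{D3, D5}: service 232 + fixed 98 = 330
{D1, D3}: C1→D3 8·6=48, C2→D3 4·19=76, C3→D3 3·16=48, C4→D3 5·12=60, C5→D1 3·6=18. Service 250; fixed 103; total 353.
{D1, D2, D3, D4, D5}: service 220 + fixed 360 = 580
No other subset beats 303.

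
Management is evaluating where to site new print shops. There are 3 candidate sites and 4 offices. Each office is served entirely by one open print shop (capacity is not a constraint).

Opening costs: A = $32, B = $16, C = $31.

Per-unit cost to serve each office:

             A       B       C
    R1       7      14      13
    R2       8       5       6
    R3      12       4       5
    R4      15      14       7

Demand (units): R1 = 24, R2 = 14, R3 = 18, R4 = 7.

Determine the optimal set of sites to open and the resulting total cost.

For any fixed open set, each office goes to its cheapest open site; total = fixed + service.
{A, B, C}: R1→A 7·24=168, R2→B 5·14=70, R3→B 4·18=72, R4→C 7·7=49. Service 359; fixed 79; total 438.
{A, C}: service 391 + fixed 63 = 454
{A, B}: R1→A 7·24=168, R2→B 5·14=70, R3→B 4·18=72, R4→B 14·7=98. Service 408; fixed 48; total 456.
{B}: R1→B 14·24=336, R2→B 5·14=70, R3→B 4·18=72, R4→B 14·7=98. Service 576; fixed 16; total 592.
No other subset beats 438.

Open A, B and C; minimum total cost 438.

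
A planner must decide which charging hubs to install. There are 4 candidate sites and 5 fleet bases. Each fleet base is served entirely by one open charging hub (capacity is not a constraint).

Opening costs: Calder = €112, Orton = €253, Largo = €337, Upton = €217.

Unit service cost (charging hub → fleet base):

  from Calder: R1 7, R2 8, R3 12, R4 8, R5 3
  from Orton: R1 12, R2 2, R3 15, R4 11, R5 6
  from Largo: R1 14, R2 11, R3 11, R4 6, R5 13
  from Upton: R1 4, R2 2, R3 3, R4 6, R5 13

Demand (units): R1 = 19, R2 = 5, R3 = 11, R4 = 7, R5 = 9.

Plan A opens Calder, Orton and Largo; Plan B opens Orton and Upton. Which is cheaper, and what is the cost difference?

Plan A: {Calder, Orton, Largo}: R1→Calder 7·19=133, R2→Orton 2·5=10, R3→Largo 11·11=121, R4→Largo 6·7=42, R5→Calder 3·9=27. Service 333; fixed 702; total 1035.
Plan B: {Orton, Upton}: R1→Upton 4·19=76, R2→Orton 2·5=10, R3→Upton 3·11=33, R4→Upton 6·7=42, R5→Orton 6·9=54. Service 215; fixed 470; total 685.
Difference: |1035 − 685| = 350.

Plan B is cheaper by 350.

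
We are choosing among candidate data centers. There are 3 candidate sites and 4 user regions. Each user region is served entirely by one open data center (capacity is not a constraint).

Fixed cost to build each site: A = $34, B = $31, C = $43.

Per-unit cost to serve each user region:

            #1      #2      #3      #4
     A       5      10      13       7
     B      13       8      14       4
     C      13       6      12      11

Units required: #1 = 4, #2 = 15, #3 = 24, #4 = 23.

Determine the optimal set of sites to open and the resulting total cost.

Open B and C; minimum total cost 596.

For any fixed open set, each user region goes to its cheapest open site; total = fixed + service.
{B, C}: #1→B 13·4=52, #2→C 6·15=90, #3→C 12·24=288, #4→B 4·23=92. Service 522; fixed 74; total 596.
{A, B, C}: service 490 + fixed 108 = 598
{A, B}: service 544 + fixed 65 = 609
{B}: service 600 + fixed 31 = 631
No other subset beats 596.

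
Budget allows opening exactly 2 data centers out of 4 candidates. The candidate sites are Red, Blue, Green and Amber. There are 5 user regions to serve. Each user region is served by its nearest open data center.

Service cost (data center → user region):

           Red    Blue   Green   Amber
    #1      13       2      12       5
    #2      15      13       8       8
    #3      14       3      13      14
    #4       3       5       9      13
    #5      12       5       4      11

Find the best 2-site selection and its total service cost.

With exactly 2 open, each user region uses its cheapest among the chosen.
{Blue, Green}: #1→Blue 2, #2→Green 8, #3→Blue 3, #4→Blue 5, #5→Green 4. Service cost 22.
{Blue, Amber}: service cost 23
{Red, Blue}: service cost 26
Among all 6 size-2 choices, {Blue, Green} is lowest.

Choose Blue and Green; total service cost 22.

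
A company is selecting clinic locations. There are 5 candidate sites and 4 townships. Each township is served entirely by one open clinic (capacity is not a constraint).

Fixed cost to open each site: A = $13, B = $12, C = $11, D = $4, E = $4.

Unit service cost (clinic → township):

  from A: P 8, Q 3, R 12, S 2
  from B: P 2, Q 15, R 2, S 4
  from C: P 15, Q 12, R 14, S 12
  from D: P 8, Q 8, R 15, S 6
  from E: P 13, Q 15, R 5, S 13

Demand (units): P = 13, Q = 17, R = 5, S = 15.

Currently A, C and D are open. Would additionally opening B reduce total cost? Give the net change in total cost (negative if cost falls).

Yes — net change −116 (cost falls by 116).

Current service cost with {A, C, D}: 245.
Adding B: each township re-picks its cheapest; new service cost 117, saving 128.
Extra fixed cost: 12. Net change = 12 − 128 = -116.
(Totals: 273 → 157.)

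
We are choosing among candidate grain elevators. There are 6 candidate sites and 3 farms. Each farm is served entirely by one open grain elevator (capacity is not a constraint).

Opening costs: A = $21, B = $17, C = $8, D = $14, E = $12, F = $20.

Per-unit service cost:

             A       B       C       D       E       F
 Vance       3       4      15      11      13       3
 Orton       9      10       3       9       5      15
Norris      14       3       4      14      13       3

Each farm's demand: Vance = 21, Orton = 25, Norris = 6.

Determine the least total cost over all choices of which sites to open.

For any fixed open set, each farm goes to its cheapest open site; total = fixed + service.
{C, F}: Vance→F 3·21=63, Orton→C 3·25=75, Norris→F 3·6=18. Service 156; fixed 28; total 184.
{A, C}: Vance→A 3·21=63, Orton→C 3·25=75, Norris→C 4·6=24. Service 162; fixed 29; total 191.
{C, E, F}: service 156 + fixed 40 = 196
{A, B, C, D, E, F}: Vance→A 3·21=63, Orton→C 3·25=75, Norris→B 3·6=18. Service 156; fixed 92; total 248.
No other subset beats 184.

Minimum total cost: 184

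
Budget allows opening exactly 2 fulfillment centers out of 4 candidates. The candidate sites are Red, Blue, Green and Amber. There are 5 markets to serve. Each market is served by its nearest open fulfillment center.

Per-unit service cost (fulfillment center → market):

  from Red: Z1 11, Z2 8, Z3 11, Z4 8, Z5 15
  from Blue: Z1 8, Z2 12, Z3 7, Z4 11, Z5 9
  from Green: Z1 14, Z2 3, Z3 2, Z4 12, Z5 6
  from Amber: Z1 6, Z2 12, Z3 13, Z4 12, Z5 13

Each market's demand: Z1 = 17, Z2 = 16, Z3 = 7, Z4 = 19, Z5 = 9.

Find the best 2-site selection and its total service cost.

With exactly 2 open, each market uses its cheapest among the chosen.
{Green, Amber}: Z1→Amber 6·17=102, Z2→Green 3·16=48, Z3→Green 2·7=14, Z4→Green 12·19=228, Z5→Green 6·9=54. Service cost 446.
{Red, Green}: service cost 455
{Blue, Green}: service cost 461
Among all 6 size-2 choices, {Green, Amber} is lowest.

Choose Green and Amber; total service cost 446.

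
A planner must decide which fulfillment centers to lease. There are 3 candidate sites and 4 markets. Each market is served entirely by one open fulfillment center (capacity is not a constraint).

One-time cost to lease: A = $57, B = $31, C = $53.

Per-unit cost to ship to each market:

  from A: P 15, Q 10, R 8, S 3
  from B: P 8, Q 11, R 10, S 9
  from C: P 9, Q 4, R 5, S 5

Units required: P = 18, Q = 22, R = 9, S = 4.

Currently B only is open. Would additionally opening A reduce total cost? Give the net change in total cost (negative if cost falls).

Current service cost with {B}: 512.
Adding A: each market re-picks its cheapest; new service cost 448, saving 64.
Extra fixed cost: 57. Net change = 57 − 64 = -7.
(Totals: 543 → 536.)

Yes — net change −7 (cost falls by 7).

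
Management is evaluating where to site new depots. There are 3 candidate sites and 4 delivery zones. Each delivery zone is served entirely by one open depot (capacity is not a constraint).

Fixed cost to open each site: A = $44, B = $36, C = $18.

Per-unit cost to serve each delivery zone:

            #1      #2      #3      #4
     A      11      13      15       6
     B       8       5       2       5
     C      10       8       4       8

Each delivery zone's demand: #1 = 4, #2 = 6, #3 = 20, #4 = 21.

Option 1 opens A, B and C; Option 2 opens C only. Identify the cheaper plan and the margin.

Option 1: {A, B, C}: #1→B 8·4=32, #2→B 5·6=30, #3→B 2·20=40, #4→B 5·21=105. Service 207; fixed 98; total 305.
Option 2: {C}: #1→C 10·4=40, #2→C 8·6=48, #3→C 4·20=80, #4→C 8·21=168. Service 336; fixed 18; total 354.
Difference: |305 − 354| = 49.

Option 1 is cheaper by 49.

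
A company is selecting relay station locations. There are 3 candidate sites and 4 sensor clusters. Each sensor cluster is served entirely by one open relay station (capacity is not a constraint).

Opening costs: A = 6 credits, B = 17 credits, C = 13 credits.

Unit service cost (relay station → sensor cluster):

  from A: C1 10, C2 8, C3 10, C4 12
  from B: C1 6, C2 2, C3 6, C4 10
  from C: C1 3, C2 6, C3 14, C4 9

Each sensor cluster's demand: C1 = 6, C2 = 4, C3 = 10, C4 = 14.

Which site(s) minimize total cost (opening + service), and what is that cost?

Open B and C; minimum total cost 242.

For any fixed open set, each sensor cluster goes to its cheapest open site; total = fixed + service.
{B, C}: C1→C 3·6=18, C2→B 2·4=8, C3→B 6·10=60, C4→C 9·14=126. Service 212; fixed 30; total 242.
{A, B, C}: C1→C 3·6=18, C2→B 2·4=8, C3→B 6·10=60, C4→C 9·14=126. Service 212; fixed 36; total 248.
{B}: service 244 + fixed 17 = 261
{A}: C1→A 10·6=60, C2→A 8·4=32, C3→A 10·10=100, C4→A 12·14=168. Service 360; fixed 6; total 366.
(All 7 nonempty subsets were checked; B and C is lowest.)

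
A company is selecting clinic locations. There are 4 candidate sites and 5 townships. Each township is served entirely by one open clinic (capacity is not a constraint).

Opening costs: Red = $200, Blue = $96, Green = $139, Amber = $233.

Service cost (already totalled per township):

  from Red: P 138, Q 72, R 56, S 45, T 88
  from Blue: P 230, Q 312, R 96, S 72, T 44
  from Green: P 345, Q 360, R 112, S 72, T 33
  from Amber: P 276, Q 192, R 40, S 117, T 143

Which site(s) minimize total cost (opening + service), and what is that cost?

For any fixed open set, each township goes to its cheapest open site; total = fixed + service.
{Red}: P→Red 138, Q→Red 72, R→Red 56, S→Red 45, T→Red 88. Service 399; fixed 200; total 599.
{Red, Blue}: service 355 + fixed 296 = 651
{Red, Green}: service 344 + fixed 339 = 683
{Red, Blue, Green, Amber}: service 328 + fixed 668 = 996
(All 15 nonempty subsets were checked; Red only is lowest.)

Open Red only; minimum total cost 599.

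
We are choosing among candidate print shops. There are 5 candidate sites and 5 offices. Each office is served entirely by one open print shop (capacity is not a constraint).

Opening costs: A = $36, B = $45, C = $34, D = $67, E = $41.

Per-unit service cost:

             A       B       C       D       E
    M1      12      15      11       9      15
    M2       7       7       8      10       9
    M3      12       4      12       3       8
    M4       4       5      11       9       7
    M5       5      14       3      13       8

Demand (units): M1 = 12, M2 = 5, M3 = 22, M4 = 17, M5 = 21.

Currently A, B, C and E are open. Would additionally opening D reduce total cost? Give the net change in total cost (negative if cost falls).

Current service cost with {A, B, C, E}: 386.
Adding D: each office re-picks its cheapest; new service cost 340, saving 46.
Extra fixed cost: 67. Net change = 67 − 46 = 21.
(Totals: 542 → 563.)

No — net change +21 (cost rises by 21).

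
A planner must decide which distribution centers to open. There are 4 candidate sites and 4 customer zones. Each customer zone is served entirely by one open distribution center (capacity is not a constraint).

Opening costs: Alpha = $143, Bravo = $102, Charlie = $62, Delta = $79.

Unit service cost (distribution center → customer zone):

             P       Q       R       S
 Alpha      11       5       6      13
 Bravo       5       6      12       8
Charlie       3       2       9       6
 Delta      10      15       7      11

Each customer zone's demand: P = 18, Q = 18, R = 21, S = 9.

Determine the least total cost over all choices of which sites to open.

Minimum total cost: 395

For any fixed open set, each customer zone goes to its cheapest open site; total = fixed + service.
{Charlie}: P→Charlie 3·18=54, Q→Charlie 2·18=36, R→Charlie 9·21=189, S→Charlie 6·9=54. Service 333; fixed 62; total 395.
{Charlie, Delta}: P→Charlie 3·18=54, Q→Charlie 2·18=36, R→Delta 7·21=147, S→Charlie 6·9=54. Service 291; fixed 141; total 432.
{Alpha, Charlie}: service 270 + fixed 205 = 475
{Alpha, Bravo, Charlie, Delta}: service 270 + fixed 386 = 656
No other subset beats 395.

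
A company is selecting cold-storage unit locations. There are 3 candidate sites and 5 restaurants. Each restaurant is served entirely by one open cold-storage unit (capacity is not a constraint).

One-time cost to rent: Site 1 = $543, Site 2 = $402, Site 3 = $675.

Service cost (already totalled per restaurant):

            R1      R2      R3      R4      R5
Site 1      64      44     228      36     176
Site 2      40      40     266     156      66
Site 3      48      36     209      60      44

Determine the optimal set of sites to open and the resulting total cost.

Open Site 2 only; minimum total cost 970.

For any fixed open set, each restaurant goes to its cheapest open site; total = fixed + service.
{Site 2}: R1→Site 2 40, R2→Site 2 40, R3→Site 2 266, R4→Site 2 156, R5→Site 2 66. Service 568; fixed 402; total 970.
{Site 3}: service 397 + fixed 675 = 1072
{Site 1}: service 548 + fixed 543 = 1091
{Site 1, Site 2, Site 3}: service 365 + fixed 1620 = 1985
(All 7 nonempty subsets were checked; Site 2 only is lowest.)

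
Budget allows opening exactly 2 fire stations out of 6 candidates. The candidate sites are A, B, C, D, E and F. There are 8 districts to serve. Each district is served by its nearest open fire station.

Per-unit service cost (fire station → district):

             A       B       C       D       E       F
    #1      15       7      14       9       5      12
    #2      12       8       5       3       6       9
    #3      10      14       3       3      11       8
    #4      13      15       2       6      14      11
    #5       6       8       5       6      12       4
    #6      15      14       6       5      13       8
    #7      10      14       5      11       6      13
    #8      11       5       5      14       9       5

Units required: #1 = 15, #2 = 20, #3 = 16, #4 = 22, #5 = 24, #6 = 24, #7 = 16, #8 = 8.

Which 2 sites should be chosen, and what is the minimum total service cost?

Choose C and D; total service cost 647.

With exactly 2 open, each district uses its cheapest among the chosen.
{C, D}: #1→D 9·15=135, #2→D 3·20=60, #3→C 3·16=48, #4→C 2·22=44, #5→C 5·24=120, #6→D 5·24=120, #7→C 5·16=80, #8→C 5·8=40. Service cost 647.
{C, E}: service cost 651
{B, C}: service cost 681
Among all 15 size-2 choices, {C, D} is lowest.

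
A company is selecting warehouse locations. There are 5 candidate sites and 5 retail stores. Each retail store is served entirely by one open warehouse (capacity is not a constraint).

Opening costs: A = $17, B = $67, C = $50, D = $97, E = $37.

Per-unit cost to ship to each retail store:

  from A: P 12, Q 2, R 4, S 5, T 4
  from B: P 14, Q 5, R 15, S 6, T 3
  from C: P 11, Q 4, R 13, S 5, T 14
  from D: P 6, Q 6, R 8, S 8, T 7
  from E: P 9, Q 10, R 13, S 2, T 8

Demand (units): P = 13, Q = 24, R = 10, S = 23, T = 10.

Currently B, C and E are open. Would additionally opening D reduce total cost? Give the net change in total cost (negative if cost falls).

Current service cost with {B, C, E}: 419.
Adding D: each retail store re-picks its cheapest; new service cost 330, saving 89.
Extra fixed cost: 97. Net change = 97 − 89 = 8.
(Totals: 573 → 581.)

No — net change +8 (cost rises by 8).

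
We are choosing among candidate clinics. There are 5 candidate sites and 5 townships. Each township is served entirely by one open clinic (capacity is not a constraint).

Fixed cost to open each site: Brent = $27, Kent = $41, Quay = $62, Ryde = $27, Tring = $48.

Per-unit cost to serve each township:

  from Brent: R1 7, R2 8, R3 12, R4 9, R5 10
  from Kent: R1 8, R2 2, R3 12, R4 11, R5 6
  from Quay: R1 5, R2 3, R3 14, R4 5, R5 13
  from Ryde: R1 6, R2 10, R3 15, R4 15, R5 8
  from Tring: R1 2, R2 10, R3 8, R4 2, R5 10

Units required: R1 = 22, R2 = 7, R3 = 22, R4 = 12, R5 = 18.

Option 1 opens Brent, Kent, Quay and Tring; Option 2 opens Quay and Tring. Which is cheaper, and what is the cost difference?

Option 1: {Brent, Kent, Quay, Tring}: R1→Tring 2·22=44, R2→Kent 2·7=14, R3→Tring 8·22=176, R4→Tring 2·12=24, R5→Kent 6·18=108. Service 366; fixed 178; total 544.
Option 2: {Quay, Tring}: R1→Tring 2·22=44, R2→Quay 3·7=21, R3→Tring 8·22=176, R4→Tring 2·12=24, R5→Tring 10·18=180. Service 445; fixed 110; total 555.
Difference: |544 − 555| = 11.

Option 1 is cheaper by 11.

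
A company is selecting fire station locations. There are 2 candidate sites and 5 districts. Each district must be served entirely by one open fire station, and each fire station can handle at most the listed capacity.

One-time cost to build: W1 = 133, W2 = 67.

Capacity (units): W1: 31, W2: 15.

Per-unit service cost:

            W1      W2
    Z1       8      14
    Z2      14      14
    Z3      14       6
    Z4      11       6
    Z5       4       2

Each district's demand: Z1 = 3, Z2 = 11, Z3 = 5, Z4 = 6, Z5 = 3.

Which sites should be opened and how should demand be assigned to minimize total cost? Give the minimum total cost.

Open {W1, W2}: Z1→W1 8·3=24, Z2→W1 14·11=154, Z3→W2 6·5=30, Z4→W2 6·6=36, Z5→W2 2·3=6.
Loads: W1 carries 14/31, W2 carries 14/15. Service 250; fixed 200; total 450.
Next best feasible plan costs 456.

Minimum total cost: 450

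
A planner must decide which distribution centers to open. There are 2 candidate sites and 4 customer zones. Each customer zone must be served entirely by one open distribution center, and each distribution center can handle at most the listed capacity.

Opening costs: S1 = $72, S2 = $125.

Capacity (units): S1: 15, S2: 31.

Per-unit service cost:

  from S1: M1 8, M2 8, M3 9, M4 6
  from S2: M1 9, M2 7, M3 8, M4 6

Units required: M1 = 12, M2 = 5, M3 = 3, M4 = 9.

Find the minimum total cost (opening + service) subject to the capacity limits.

Minimum total cost: 346

Open {S2}: M1→S2 9·12=108, M2→S2 7·5=35, M3→S2 8·3=24, M4→S2 6·9=54.
Loads: S2 carries 29/31. Service 221; fixed 125; total 346.
Next best feasible plan costs 406.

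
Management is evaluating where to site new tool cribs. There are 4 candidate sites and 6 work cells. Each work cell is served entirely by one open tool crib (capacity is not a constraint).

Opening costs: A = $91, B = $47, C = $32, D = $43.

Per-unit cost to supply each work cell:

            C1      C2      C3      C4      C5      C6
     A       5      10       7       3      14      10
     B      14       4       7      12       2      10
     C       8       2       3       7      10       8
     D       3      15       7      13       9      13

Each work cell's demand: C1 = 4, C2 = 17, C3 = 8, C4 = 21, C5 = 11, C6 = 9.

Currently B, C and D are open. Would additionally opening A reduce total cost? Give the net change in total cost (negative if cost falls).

No — net change +7 (cost rises by 7).

Current service cost with {B, C, D}: 311.
Adding A: each work cell re-picks its cheapest; new service cost 227, saving 84.
Extra fixed cost: 91. Net change = 91 − 84 = 7.
(Totals: 433 → 440.)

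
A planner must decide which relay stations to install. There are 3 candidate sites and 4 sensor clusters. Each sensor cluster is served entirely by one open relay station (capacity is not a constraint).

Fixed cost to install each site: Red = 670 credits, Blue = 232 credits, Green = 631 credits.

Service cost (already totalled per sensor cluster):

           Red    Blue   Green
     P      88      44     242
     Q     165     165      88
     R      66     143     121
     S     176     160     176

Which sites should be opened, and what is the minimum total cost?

For any fixed open set, each sensor cluster goes to its cheapest open site; total = fixed + service.
{Blue}: P→Blue 44, Q→Blue 165, R→Blue 143, S→Blue 160. Service 512; fixed 232; total 744.
{Red}: service 495 + fixed 670 = 1165
{Green}: P→Green 242, Q→Green 88, R→Green 121, S→Green 176. Service 627; fixed 631; total 1258.
{Red, Blue, Green}: service 358 + fixed 1533 = 1891
No other subset beats 744.

Open Blue only; minimum total cost 744.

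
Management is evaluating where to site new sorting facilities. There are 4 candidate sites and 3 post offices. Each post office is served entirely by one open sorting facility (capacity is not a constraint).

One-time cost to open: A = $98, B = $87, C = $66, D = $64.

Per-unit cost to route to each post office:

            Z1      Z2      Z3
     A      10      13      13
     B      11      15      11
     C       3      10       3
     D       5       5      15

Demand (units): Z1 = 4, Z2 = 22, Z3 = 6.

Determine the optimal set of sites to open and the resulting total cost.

For any fixed open set, each post office goes to its cheapest open site; total = fixed + service.
{C, D}: Z1→C 3·4=12, Z2→D 5·22=110, Z3→C 3·6=18. Service 140; fixed 130; total 270.
{D}: Z1→D 5·4=20, Z2→D 5·22=110, Z3→D 15·6=90. Service 220; fixed 64; total 284.
{C}: service 250 + fixed 66 = 316
{A, B, C, D}: service 140 + fixed 315 = 455
No other subset beats 270.

Open C and D; minimum total cost 270.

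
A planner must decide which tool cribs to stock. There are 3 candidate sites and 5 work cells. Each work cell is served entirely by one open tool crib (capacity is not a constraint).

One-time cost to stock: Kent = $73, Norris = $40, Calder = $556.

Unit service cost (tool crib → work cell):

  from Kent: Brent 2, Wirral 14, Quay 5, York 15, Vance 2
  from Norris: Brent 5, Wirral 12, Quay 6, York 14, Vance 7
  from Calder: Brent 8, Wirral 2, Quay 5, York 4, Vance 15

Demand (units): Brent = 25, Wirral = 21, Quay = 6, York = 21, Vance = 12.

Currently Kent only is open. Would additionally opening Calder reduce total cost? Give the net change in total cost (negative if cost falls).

No — net change +73 (cost rises by 73).

Current service cost with {Kent}: 713.
Adding Calder: each work cell re-picks its cheapest; new service cost 230, saving 483.
Extra fixed cost: 556. Net change = 556 − 483 = 73.
(Totals: 786 → 859.)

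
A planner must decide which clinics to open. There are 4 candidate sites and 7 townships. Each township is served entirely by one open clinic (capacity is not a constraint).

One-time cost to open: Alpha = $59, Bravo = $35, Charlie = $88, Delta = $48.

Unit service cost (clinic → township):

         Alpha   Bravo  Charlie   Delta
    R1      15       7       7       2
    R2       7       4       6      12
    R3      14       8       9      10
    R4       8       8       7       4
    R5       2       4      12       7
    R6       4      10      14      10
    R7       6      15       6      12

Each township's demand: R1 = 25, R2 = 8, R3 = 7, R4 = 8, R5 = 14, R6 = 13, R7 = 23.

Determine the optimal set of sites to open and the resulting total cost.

For any fixed open set, each township goes to its cheapest open site; total = fixed + service.
{Alpha, Bravo, Delta}: R1→Delta 2·25=50, R2→Bravo 4·8=32, R3→Bravo 8·7=56, R4→Delta 4·8=32, R5→Alpha 2·14=28, R6→Alpha 4·13=52, R7→Alpha 6·23=138. Service 388; fixed 142; total 530.
{Alpha, Delta}: service 426 + fixed 107 = 533
{Alpha, Charlie, Delta}: R1→Delta 2·25=50, R2→Charlie 6·8=48, R3→Charlie 9·7=63, R4→Delta 4·8=32, R5→Alpha 2·14=28, R6→Alpha 4·13=52, R7→Alpha 6·23=138. Service 411; fixed 195; total 606.
{Alpha, Bravo, Charlie, Delta}: service 388 + fixed 230 = 618
No other subset beats 530.

Open Alpha, Bravo and Delta; minimum total cost 530.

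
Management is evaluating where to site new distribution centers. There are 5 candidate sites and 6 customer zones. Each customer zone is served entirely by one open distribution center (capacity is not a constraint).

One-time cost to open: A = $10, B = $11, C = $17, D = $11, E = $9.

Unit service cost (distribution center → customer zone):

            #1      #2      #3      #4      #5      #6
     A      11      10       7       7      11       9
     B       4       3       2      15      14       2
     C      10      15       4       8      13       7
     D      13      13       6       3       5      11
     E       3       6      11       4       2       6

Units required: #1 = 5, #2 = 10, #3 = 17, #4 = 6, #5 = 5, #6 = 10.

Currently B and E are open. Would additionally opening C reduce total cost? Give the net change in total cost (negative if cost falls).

No — net change +17 (cost rises by 17).

Current service cost with {B, E}: 133.
Adding C: each customer zone re-picks its cheapest; new service cost 133, saving 0.
Extra fixed cost: 17. Net change = 17 − 0 = 17.
(Totals: 153 → 170.)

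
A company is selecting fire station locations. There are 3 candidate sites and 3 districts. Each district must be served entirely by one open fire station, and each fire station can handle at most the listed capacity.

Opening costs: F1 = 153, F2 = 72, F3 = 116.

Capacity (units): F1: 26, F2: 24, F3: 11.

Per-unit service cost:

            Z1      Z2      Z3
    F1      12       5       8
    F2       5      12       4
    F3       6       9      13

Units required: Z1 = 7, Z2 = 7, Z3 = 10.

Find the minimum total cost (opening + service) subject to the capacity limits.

Minimum total cost: 231

Open {F2}: Z1→F2 5·7=35, Z2→F2 12·7=84, Z3→F2 4·10=40.
Loads: F2 carries 24/24. Service 159; fixed 72; total 231.
Next best feasible plan costs 326.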